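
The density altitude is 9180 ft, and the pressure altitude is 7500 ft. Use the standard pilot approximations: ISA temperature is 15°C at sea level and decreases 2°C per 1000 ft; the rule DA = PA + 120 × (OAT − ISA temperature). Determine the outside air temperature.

Density altitude − pressure altitude = 9180 − 7500 = +1680 ft.
At 120 ft/°C that is an ISA deviation of 1680/120 = +14°C.
ISA temperature at 7500 ft = 15 − 2 × (7500/1000) = 0°C.
OAT = ISA + deviation = 0 + (+14) = 14°C.

14°C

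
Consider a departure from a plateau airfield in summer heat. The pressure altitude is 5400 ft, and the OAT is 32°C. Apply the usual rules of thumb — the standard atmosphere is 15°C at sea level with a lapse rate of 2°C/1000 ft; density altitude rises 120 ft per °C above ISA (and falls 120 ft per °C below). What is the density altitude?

8736 ft

ISA temperature at 5400 ft = 15 − 2 × (5400/1000) = 4.2°C.
ISA deviation = 32 − 4.2 = +27.8°C.
Density altitude = 5400 + 120 × (27.8) = 5400 + (+3336) = 8736 ft.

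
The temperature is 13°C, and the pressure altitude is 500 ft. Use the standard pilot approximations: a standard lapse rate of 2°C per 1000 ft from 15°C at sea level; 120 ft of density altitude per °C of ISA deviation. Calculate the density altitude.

ISA temperature at 500 ft = 15 − 2 × (500/1000) = 14°C.
ISA deviation = 13 − 14 = -1°C.
Density altitude = 500 + 120 × (-1) = 500 + (-120) = 380 ft.

380 ft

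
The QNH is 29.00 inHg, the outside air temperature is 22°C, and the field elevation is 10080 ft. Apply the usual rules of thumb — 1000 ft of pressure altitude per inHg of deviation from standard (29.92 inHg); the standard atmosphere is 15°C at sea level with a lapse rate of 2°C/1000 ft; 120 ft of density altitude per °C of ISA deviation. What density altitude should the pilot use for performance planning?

14480 ft

Pressure altitude = 10080 + (29.92 − 29.00) × 1000 = 10080 + (+920) = 11000 ft.
ISA temperature at 11000 ft = 15 − 2 × (11000/1000) = -7°C.
ISA deviation = 22 − (-7) = +29°C.
Density altitude = 11000 + 120 × (29) = 14480 ft.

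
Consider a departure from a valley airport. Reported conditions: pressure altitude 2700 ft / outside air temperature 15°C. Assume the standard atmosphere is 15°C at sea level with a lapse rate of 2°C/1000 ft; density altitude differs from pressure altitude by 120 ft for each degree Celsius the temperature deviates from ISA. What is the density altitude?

ISA temperature at 2700 ft = 15 − 2 × (2700/1000) = 9.6°C.
ISA deviation = 15 − 9.6 = +5.4°C.
Density altitude = 2700 + 120 × (5.4) = 2700 + (+648) = 3348 ft.

3348 ft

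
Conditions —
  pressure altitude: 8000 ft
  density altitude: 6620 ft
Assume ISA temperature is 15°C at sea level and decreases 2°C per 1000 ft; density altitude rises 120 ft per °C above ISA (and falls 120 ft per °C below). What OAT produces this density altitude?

Density altitude − pressure altitude = 6620 − 8000 = -1380 ft.
At 120 ft/°C that is an ISA deviation of -1380/120 = -11.5°C.
ISA temperature at 8000 ft = 15 − 2 × (8000/1000) = -1°C.
OAT = ISA + deviation = -1 + (-11.5) = -12.5°C.

-12.5°C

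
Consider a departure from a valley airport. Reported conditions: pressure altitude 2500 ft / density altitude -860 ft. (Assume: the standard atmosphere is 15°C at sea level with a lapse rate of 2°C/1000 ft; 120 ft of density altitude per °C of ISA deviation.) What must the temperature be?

Density altitude − pressure altitude = -860 − 2500 = -3360 ft.
At 120 ft/°C that is an ISA deviation of -3360/120 = -28°C.
ISA temperature at 2500 ft = 15 − 2 × (2500/1000) = 10°C.
OAT = ISA + deviation = 10 + (-28) = -18°C.

-18°C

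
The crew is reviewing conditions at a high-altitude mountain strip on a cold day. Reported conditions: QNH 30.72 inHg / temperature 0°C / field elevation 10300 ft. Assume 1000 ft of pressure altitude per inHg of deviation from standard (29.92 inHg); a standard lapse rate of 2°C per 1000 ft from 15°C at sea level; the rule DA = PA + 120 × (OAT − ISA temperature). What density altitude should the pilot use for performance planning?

9980 ft

Pressure altitude = 10300 + (29.92 − 30.72) × 1000 = 10300 + (-800) = 9500 ft.
ISA temperature at 9500 ft = 15 − 2 × (9500/1000) = -4°C.
ISA deviation = 0 − (-4) = +4°C.
Density altitude = 9500 + 120 × (4) = 9980 ft.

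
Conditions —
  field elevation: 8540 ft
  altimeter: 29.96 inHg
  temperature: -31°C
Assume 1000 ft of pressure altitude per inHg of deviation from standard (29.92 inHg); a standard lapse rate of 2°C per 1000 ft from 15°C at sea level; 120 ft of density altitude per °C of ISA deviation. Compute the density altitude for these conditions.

Pressure altitude = 8540 + (29.92 − 29.96) × 1000 = 8540 + (-40) = 8500 ft.
ISA temperature at 8500 ft = 15 − 2 × (8500/1000) = -2°C.
ISA deviation = -31 − (-2) = -29°C.
Density altitude = 8500 + 120 × (-29) = 5020 ft.

5020 ft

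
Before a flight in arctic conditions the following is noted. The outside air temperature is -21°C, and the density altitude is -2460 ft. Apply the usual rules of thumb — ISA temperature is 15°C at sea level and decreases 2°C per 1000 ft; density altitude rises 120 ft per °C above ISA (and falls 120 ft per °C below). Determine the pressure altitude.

DA = PA + 120 × (OAT − (15 − 2·PA/1000)) = PA + 120·OAT − 1800 + 0.24·PA = 1.24·PA + 120·OAT − 1800.
So 1.24·PA = -2460 − 120 × (-21) + 1800 = 1860.
PA = 1860 / 1.24 = 1500 ft.

1500 ft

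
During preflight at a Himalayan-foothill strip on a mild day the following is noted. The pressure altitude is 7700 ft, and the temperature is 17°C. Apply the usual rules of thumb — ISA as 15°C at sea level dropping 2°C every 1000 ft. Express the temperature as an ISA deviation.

ISA temperature at 7700 ft = 15 − 2 × (7700/1000) = -0.4°C.
Deviation = OAT − ISA = 17 − (-0.4) = +17.4°C.

ISA+17.4°C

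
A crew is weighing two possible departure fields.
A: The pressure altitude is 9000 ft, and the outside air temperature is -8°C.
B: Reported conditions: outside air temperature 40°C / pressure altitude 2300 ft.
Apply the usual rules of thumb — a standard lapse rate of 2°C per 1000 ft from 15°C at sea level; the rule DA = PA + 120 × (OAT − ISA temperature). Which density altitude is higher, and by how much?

A: ISA temp = -3°C, deviation -5°C, DA = 9000 + 120 × (-5) = 8400 ft.
B: ISA temp = 10.4°C, deviation +29.6°C, DA = 2300 + 120 × 29.6 = 5852 ft.
A is higher by 8400 − 5852 = 2548 ft.

A by 2548 ft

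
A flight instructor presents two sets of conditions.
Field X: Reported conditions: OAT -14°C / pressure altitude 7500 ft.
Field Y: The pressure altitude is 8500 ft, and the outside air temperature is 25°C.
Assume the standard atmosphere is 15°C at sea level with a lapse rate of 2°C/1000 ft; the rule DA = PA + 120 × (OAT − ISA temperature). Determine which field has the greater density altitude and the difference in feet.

Field X: ISA temp = 0°C, deviation -14°C, DA = 7500 + 120 × (-14) = 5820 ft.
Field Y: ISA temp = -2°C, deviation +27°C, DA = 8500 + 120 × 27 = 11740 ft.
Field Y is higher by 11740 − 5820 = 5920 ft.

Field Y by 5920 ft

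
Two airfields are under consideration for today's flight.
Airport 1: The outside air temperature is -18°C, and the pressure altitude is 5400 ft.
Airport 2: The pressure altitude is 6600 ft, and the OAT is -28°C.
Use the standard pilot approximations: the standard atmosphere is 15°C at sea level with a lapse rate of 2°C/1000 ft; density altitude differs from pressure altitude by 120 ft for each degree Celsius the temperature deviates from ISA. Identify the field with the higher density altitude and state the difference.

Airport 1: ISA temp = 4.2°C, deviation -22.2°C, DA = 5400 + 120 × (-22.2) = 2736 ft.
Airport 2: ISA temp = 1.8°C, deviation -29.8°C, DA = 6600 + 120 × (-29.8) = 3024 ft.
Airport 2 is higher by 3024 − 2736 = 288 ft.

Airport 2 by 288 ft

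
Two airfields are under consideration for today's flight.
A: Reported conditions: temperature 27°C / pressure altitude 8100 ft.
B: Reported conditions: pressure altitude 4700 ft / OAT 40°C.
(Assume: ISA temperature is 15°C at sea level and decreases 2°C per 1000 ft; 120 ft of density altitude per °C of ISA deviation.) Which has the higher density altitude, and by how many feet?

A by 2656 ft

A: ISA temp = -1.2°C, deviation +28.2°C, DA = 8100 + 120 × 28.2 = 11484 ft.
B: ISA temp = 5.6°C, deviation +34.4°C, DA = 4700 + 120 × 34.4 = 8828 ft.
A is higher by 11484 − 8828 = 2656 ft.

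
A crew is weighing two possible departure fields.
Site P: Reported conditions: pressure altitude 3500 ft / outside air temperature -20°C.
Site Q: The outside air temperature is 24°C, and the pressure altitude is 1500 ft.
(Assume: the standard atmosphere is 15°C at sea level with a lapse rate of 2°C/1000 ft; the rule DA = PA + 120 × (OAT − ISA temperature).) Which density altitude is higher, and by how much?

Site P: ISA temp = 8°C, deviation -28°C, DA = 3500 + 120 × (-28) = 140 ft.
Site Q: ISA temp = 12°C, deviation +12°C, DA = 1500 + 120 × 12 = 2940 ft.
Site Q is higher by 2940 − 140 = 2800 ft.

Site Q by 2800 ft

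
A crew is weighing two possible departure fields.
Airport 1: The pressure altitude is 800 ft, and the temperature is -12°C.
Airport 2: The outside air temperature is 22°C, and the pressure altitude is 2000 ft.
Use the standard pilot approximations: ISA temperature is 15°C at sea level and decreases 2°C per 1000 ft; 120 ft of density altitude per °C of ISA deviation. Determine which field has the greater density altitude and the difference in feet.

Airport 1: ISA temp = 13.4°C, deviation -25.4°C, DA = 800 + 120 × (-25.4) = -2248 ft.
Airport 2: ISA temp = 11°C, deviation +11°C, DA = 2000 + 120 × 11 = 3320 ft.
Airport 2 is higher by 3320 − (-2248) = 5568 ft.

Airport 2 by 5568 ft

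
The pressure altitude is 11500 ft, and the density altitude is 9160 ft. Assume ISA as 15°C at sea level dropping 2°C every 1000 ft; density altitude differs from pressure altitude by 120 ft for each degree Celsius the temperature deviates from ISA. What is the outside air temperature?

Density altitude − pressure altitude = 9160 − 11500 = -2340 ft.
At 120 ft/°C that is an ISA deviation of -2340/120 = -19.5°C.
ISA temperature at 11500 ft = 15 − 2 × (11500/1000) = -8°C.
OAT = ISA + deviation = -8 + (-19.5) = -27.5°C.

-27.5°C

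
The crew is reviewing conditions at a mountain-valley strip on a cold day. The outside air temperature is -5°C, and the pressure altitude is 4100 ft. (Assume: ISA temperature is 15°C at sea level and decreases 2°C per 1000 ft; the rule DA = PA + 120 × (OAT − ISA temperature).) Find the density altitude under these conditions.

2684 ft

ISA temperature at 4100 ft = 15 − 2 × (4100/1000) = 6.8°C.
ISA deviation = -5 − 6.8 = -11.8°C.
Density altitude = 4100 + 120 × (-11.8) = 4100 + (-1416) = 2684 ft.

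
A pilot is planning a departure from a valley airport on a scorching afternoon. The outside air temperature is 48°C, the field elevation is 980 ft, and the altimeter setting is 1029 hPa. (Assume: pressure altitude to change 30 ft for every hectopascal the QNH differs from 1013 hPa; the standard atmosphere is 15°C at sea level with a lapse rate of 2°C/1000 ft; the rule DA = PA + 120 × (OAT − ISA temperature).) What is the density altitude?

4580 ft

Pressure altitude = 980 + (1013 − 1029) × 30 = 980 + (-480) = 500 ft.
ISA temperature at 500 ft = 15 − 2 × (500/1000) = 14°C.
ISA deviation = 48 − 14 = +34°C.
Density altitude = 500 + 120 × (34) = 4580 ft.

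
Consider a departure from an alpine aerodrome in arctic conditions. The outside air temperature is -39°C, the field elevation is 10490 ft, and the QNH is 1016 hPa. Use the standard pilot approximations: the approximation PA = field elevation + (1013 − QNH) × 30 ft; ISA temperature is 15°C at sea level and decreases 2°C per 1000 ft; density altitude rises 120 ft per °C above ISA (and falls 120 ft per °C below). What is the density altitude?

6416 ft

Pressure altitude = 10490 + (1013 − 1016) × 30 = 10490 + (-90) = 10400 ft.
ISA temperature at 10400 ft = 15 − 2 × (10400/1000) = -5.8°C.
ISA deviation = -39 − (-5.8) = -33.2°C.
Density altitude = 10400 + 120 × (-33.2) = 6416 ft.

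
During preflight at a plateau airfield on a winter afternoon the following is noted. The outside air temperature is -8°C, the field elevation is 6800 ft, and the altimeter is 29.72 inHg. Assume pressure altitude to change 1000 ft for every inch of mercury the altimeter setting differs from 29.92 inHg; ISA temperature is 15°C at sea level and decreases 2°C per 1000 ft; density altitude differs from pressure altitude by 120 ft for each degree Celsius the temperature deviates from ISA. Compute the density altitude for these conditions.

5920 ft

Pressure altitude = 6800 + (29.92 − 29.72) × 1000 = 6800 + (+200) = 7000 ft.
ISA temperature at 7000 ft = 15 − 2 × (7000/1000) = 1°C.
ISA deviation = -8 − 1 = -9°C.
Density altitude = 7000 + 120 × (-9) = 5920 ft.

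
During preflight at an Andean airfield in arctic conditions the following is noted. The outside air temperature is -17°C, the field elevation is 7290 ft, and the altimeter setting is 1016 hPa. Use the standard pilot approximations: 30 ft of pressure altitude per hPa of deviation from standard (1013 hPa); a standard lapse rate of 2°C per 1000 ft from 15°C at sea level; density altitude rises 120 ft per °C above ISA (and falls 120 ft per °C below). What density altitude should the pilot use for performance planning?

Pressure altitude = 7290 + (1013 − 1016) × 30 = 7290 + (-90) = 7200 ft.
ISA temperature at 7200 ft = 15 − 2 × (7200/1000) = 0.6°C.
ISA deviation = -17 − 0.6 = -17.6°C.
Density altitude = 7200 + 120 × (-17.6) = 5088 ft.

5088 ft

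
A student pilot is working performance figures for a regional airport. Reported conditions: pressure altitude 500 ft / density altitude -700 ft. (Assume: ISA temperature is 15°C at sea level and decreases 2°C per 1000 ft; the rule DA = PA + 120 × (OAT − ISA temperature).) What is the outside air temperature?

Density altitude − pressure altitude = -700 − 500 = -1200 ft.
At 120 ft/°C that is an ISA deviation of -1200/120 = -10°C.
ISA temperature at 500 ft = 15 − 2 × (500/1000) = 14°C.
OAT = ISA + deviation = 14 + (-10) = 4°C.

4°C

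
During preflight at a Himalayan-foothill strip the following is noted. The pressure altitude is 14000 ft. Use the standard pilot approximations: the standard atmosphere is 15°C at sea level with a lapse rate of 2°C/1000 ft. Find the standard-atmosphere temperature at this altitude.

ISA temperature = 15 − 2 × (14000/1000) = 15 − 28 = -13°C.

-13°C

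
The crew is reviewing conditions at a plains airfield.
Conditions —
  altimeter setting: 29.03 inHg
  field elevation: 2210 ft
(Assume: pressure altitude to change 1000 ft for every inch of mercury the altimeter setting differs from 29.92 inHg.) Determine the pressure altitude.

3100 ft

Pressure correction = (29.92 − 29.03) × 1000 = +890 ft.
Pressure altitude = 2210 + (+890) = 3100 ft.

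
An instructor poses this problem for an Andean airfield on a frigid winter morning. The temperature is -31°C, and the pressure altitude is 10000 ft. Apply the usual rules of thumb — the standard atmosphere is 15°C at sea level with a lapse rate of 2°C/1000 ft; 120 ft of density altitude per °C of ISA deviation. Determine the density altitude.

6880 ft

ISA temperature at 10000 ft = 15 − 2 × (10000/1000) = -5°C.
ISA deviation = -31 − (-5) = -26°C.
Density altitude = 10000 + 120 × (-26) = 10000 + (-3120) = 6880 ft.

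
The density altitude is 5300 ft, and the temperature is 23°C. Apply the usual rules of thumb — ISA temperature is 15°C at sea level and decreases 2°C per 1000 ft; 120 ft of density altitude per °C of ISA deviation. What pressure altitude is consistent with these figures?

3500 ft

DA = PA + 120 × (OAT − (15 − 2·PA/1000)) = PA + 120·OAT − 1800 + 0.24·PA = 1.24·PA + 120·OAT − 1800.
So 1.24·PA = 5300 − 120 × 23 + 1800 = 4340.
PA = 4340 / 1.24 = 3500 ft.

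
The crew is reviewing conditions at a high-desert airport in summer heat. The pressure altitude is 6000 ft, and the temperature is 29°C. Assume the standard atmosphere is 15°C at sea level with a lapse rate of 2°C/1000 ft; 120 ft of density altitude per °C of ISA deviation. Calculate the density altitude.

9120 ft

ISA temperature at 6000 ft = 15 − 2 × (6000/1000) = 3°C.
ISA deviation = 29 − 3 = +26°C.
Density altitude = 6000 + 120 × (26) = 6000 + (+3120) = 9120 ft.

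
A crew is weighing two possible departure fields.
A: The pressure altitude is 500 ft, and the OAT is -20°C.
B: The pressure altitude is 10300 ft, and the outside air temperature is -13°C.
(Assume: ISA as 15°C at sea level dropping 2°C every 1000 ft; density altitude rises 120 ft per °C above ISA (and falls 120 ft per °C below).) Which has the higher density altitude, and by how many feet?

A: ISA temp = 14°C, deviation -34°C, DA = 500 + 120 × (-34) = -3580 ft.
B: ISA temp = -5.6°C, deviation -7.4°C, DA = 10300 + 120 × (-7.4) = 9412 ft.
B is higher by 9412 − (-3580) = 12992 ft.

B by 12992 ft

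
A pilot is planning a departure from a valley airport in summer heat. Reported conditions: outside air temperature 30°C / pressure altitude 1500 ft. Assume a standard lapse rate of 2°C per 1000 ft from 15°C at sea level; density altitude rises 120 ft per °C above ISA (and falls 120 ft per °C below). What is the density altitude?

ISA temperature at 1500 ft = 15 − 2 × (1500/1000) = 12°C.
ISA deviation = 30 − 12 = +18°C.
Density altitude = 1500 + 120 × (18) = 1500 + (+2160) = 3660 ft.

3660 ft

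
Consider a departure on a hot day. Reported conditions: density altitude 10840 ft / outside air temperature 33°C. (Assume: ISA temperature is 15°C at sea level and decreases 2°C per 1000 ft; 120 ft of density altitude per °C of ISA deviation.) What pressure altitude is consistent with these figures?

7000 ft

DA = PA + 120 × (OAT − (15 − 2·PA/1000)) = PA + 120·OAT − 1800 + 0.24·PA = 1.24·PA + 120·OAT − 1800.
So 1.24·PA = 10840 − 120 × 33 + 1800 = 8680.
PA = 8680 / 1.24 = 7000 ft.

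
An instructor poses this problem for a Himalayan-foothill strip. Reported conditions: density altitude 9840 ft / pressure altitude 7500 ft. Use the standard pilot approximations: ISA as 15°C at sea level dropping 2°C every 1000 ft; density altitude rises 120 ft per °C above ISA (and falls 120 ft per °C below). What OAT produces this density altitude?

19.5°C

Density altitude − pressure altitude = 9840 − 7500 = +2340 ft.
At 120 ft/°C that is an ISA deviation of 2340/120 = +19.5°C.
ISA temperature at 7500 ft = 15 − 2 × (7500/1000) = 0°C.
OAT = ISA + deviation = 0 + (+19.5) = 19.5°C.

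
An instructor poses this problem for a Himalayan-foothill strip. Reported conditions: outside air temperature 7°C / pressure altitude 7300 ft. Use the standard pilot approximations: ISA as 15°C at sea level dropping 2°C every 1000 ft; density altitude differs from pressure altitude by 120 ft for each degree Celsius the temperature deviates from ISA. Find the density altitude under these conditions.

ISA temperature at 7300 ft = 15 − 2 × (7300/1000) = 0.4°C.
ISA deviation = 7 − 0.4 = +6.6°C.
Density altitude = 7300 + 120 × (6.6) = 7300 + (+792) = 8092 ft.

8092 ft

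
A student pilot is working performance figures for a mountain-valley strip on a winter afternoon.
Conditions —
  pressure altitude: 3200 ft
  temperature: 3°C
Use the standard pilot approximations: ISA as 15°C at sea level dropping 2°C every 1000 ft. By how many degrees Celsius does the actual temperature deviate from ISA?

ISA-5.6°C

ISA temperature at 3200 ft = 15 − 2 × (3200/1000) = 8.6°C.
Deviation = OAT − ISA = 3 − 8.6 = -5.6°C.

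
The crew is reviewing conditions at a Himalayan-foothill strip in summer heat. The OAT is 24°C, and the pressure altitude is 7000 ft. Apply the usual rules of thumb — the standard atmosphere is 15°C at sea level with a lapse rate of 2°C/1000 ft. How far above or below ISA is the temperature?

ISA temperature at 7000 ft = 15 − 2 × (7000/1000) = 1°C.
Deviation = OAT − ISA = 24 − 1 = +23°C.

ISA+23°C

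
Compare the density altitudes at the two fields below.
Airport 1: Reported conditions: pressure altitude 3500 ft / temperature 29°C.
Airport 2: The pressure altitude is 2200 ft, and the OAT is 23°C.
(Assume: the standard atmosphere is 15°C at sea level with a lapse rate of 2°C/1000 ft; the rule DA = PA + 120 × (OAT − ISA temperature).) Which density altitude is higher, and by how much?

Airport 1: ISA temp = 8°C, deviation +21°C, DA = 3500 + 120 × 21 = 6020 ft.
Airport 2: ISA temp = 10.6°C, deviation +12.4°C, DA = 2200 + 120 × 12.4 = 3688 ft.
Airport 1 is higher by 6020 − 3688 = 2332 ft.

Airport 1 by 2332 ft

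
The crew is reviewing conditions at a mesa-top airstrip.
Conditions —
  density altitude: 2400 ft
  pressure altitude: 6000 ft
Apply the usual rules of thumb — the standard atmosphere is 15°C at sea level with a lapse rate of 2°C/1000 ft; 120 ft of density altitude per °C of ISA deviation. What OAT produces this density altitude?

-27°C

Density altitude − pressure altitude = 2400 − 6000 = -3600 ft.
At 120 ft/°C that is an ISA deviation of -3600/120 = -30°C.
ISA temperature at 6000 ft = 15 − 2 × (6000/1000) = 3°C.
OAT = ISA + deviation = 3 + (-30) = -27°C.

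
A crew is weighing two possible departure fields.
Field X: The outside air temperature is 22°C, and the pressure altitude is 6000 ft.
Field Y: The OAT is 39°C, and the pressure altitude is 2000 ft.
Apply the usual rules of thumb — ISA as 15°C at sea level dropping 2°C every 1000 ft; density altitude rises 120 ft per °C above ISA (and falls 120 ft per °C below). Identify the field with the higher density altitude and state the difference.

Field X: ISA temp = 3°C, deviation +19°C, DA = 6000 + 120 × 19 = 8280 ft.
Field Y: ISA temp = 11°C, deviation +28°C, DA = 2000 + 120 × 28 = 5360 ft.
Field X is higher by 8280 − 5360 = 2920 ft.

Field X by 2920 ft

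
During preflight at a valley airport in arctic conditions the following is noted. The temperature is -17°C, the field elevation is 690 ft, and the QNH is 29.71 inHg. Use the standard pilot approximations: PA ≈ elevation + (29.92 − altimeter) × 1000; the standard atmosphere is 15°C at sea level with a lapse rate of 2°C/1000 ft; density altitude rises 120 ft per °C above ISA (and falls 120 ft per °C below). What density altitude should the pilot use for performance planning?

Pressure altitude = 690 + (29.92 − 29.71) × 1000 = 690 + (+210) = 900 ft.
ISA temperature at 900 ft = 15 − 2 × (900/1000) = 13.2°C.
ISA deviation = -17 − 13.2 = -30.2°C.
Density altitude = 900 + 120 × (-30.2) = -2724 ft.

-2724 ft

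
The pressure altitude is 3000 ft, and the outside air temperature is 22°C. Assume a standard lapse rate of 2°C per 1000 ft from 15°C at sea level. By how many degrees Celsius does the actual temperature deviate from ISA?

ISA+13°C

ISA temperature at 3000 ft = 15 − 2 × (3000/1000) = 9°C.
Deviation = OAT − ISA = 22 − 9 = +13°C.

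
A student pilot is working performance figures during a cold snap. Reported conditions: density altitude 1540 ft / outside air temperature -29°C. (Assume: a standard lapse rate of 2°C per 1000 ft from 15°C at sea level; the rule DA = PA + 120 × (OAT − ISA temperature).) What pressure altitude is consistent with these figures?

5500 ft

DA = PA + 120 × (OAT − (15 − 2·PA/1000)) = PA + 120·OAT − 1800 + 0.24·PA = 1.24·PA + 120·OAT − 1800.
So 1.24·PA = 1540 − 120 × (-29) + 1800 = 6820.
PA = 6820 / 1.24 = 5500 ft.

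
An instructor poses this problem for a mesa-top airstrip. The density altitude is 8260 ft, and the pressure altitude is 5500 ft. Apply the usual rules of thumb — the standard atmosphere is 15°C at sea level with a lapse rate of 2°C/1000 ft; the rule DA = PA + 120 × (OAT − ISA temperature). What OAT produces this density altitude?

Density altitude − pressure altitude = 8260 − 5500 = +2760 ft.
At 120 ft/°C that is an ISA deviation of 2760/120 = +23°C.
ISA temperature at 5500 ft = 15 − 2 × (5500/1000) = 4°C.
OAT = ISA + deviation = 4 + (+23) = 27°C.

27°C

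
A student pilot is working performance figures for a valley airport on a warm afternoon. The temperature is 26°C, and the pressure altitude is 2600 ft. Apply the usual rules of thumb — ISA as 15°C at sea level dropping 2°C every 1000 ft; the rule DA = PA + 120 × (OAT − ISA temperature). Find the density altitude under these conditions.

4544 ft

ISA temperature at 2600 ft = 15 − 2 × (2600/1000) = 9.8°C.
ISA deviation = 26 − 9.8 = +16.2°C.
Density altitude = 2600 + 120 × (16.2) = 2600 + (+1944) = 4544 ft.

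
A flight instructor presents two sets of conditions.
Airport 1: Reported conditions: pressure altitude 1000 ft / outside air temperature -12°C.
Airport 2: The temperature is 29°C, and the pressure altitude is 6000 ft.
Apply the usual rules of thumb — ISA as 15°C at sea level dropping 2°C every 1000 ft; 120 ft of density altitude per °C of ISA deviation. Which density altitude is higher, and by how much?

Airport 2 by 11120 ft

Airport 1: ISA temp = 13°C, deviation -25°C, DA = 1000 + 120 × (-25) = -2000 ft.
Airport 2: ISA temp = 3°C, deviation +26°C, DA = 6000 + 120 × 26 = 9120 ft.
Airport 2 is higher by 9120 − (-2000) = 11120 ft.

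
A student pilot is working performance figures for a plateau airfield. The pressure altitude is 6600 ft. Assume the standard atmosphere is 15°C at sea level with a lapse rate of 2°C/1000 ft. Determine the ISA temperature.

ISA temperature = 15 − 2 × (6600/1000) = 15 − 13.2 = 1.8°C.

1.8°C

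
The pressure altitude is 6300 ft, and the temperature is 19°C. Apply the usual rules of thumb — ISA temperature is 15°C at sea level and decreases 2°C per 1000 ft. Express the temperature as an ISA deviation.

ISA+16.6°C

ISA temperature at 6300 ft = 15 − 2 × (6300/1000) = 2.4°C.
Deviation = OAT − ISA = 19 − 2.4 = +16.6°C.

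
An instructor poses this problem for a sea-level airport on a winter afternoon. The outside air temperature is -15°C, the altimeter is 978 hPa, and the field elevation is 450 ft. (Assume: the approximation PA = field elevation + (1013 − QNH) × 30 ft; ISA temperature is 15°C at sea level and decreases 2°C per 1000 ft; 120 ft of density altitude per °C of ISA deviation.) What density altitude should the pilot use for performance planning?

Pressure altitude = 450 + (1013 − 978) × 30 = 450 + (+1050) = 1500 ft.
ISA temperature at 1500 ft = 15 − 2 × (1500/1000) = 12°C.
ISA deviation = -15 − 12 = -27°C.
Density altitude = 1500 + 120 × (-27) = -1740 ft.

-1740 ft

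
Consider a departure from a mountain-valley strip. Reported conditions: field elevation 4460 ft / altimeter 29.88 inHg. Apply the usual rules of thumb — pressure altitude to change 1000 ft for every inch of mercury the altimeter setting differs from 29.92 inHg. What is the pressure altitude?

Pressure correction = (29.92 − 29.88) × 1000 = +40 ft.
Pressure altitude = 4460 + (+40) = 4500 ft.

4500 ft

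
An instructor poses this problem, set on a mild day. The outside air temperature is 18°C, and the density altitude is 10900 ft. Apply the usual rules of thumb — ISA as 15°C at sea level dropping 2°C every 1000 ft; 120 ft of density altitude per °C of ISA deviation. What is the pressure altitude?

8500 ft

DA = PA + 120 × (OAT − (15 − 2·PA/1000)) = PA + 120·OAT − 1800 + 0.24·PA = 1.24·PA + 120·OAT − 1800.
So 1.24·PA = 10900 − 120 × 18 + 1800 = 10540.
PA = 10540 / 1.24 = 8500 ft.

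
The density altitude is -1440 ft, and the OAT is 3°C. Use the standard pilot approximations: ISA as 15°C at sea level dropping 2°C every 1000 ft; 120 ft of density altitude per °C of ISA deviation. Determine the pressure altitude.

DA = PA + 120 × (OAT − (15 − 2·PA/1000)) = PA + 120·OAT − 1800 + 0.24·PA = 1.24·PA + 120·OAT − 1800.
So 1.24·PA = -1440 − 120 × 3 + 1800 = 0.
PA = 0 / 1.24 = 0 ft.

0 ft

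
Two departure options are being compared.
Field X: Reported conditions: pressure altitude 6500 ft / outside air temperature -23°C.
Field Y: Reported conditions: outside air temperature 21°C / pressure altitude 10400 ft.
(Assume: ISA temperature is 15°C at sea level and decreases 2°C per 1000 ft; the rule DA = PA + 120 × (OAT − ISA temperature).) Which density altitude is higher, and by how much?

Field X: ISA temp = 2°C, deviation -25°C, DA = 6500 + 120 × (-25) = 3500 ft.
Field Y: ISA temp = -5.8°C, deviation +26.8°C, DA = 10400 + 120 × 26.8 = 13616 ft.
Field Y is higher by 13616 − 3500 = 10116 ft.

Field Y by 10116 ft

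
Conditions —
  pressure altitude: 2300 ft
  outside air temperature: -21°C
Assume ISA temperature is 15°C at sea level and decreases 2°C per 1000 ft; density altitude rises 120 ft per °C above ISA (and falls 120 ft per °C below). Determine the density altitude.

-1468 ft

ISA temperature at 2300 ft = 15 − 2 × (2300/1000) = 10.4°C.
ISA deviation = -21 − 10.4 = -31.4°C.
Density altitude = 2300 + 120 × (-31.4) = 2300 + (-3768) = -1468 ft.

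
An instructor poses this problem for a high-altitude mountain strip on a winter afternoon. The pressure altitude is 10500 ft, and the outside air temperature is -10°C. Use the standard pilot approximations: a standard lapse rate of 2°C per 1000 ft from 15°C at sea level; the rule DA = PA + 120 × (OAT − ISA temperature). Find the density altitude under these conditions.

ISA temperature at 10500 ft = 15 − 2 × (10500/1000) = -6°C.
ISA deviation = -10 − (-6) = -4°C.
Density altitude = 10500 + 120 × (-4) = 10500 + (-480) = 10020 ft.

10020 ft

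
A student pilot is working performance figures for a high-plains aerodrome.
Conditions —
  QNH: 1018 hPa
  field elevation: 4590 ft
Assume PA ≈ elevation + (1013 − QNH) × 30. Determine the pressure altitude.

4440 ft

Pressure correction = (1013 − 1018) × 30 = -150 ft.
Pressure altitude = 4590 + (-150) = 4440 ft.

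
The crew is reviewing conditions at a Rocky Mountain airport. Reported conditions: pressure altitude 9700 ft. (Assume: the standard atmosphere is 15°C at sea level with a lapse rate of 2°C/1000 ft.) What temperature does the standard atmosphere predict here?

ISA temperature = 15 − 2 × (9700/1000) = 15 − 19.4 = -4.4°C.

-4.4°C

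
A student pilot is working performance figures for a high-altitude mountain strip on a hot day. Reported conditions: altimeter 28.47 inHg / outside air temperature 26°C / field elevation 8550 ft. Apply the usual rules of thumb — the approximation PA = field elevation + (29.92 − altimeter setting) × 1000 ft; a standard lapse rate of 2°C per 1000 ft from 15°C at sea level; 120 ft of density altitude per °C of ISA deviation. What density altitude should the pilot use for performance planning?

Pressure altitude = 8550 + (29.92 − 28.47) × 1000 = 8550 + (+1450) = 10000 ft.
ISA temperature at 10000 ft = 15 − 2 × (10000/1000) = -5°C.
ISA deviation = 26 − (-5) = +31°C.
Density altitude = 10000 + 120 × (31) = 13720 ft.

13720 ft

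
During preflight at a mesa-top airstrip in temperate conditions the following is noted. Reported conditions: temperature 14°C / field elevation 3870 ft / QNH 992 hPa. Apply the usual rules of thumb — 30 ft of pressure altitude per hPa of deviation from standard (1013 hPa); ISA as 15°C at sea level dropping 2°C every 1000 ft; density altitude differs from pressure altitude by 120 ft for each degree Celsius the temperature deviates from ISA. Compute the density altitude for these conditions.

5460 ft

Pressure altitude = 3870 + (1013 − 992) × 30 = 3870 + (+630) = 4500 ft.
ISA temperature at 4500 ft = 15 − 2 × (4500/1000) = 6°C.
ISA deviation = 14 − 6 = +8°C.
Density altitude = 4500 + 120 × (8) = 5460 ft.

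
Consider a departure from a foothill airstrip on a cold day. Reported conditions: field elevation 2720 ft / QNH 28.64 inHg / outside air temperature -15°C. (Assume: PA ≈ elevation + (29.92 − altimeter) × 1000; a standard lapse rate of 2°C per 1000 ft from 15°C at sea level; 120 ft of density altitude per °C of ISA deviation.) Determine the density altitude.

1360 ft

Pressure altitude = 2720 + (29.92 − 28.64) × 1000 = 2720 + (+1280) = 4000 ft.
ISA temperature at 4000 ft = 15 − 2 × (4000/1000) = 7°C.
ISA deviation = -15 − 7 = -22°C.
Density altitude = 4000 + 120 × (-22) = 1360 ft.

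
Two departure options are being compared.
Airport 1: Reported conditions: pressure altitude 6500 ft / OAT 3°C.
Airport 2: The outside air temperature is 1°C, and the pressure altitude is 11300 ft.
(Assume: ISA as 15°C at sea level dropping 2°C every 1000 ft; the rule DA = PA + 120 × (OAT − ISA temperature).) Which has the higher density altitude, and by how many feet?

Airport 1: ISA temp = 2°C, deviation +1°C, DA = 6500 + 120 × 1 = 6620 ft.
Airport 2: ISA temp = -7.6°C, deviation +8.6°C, DA = 11300 + 120 × 8.6 = 12332 ft.
Airport 2 is higher by 12332 − 6620 = 5712 ft.

Airport 2 by 5712 ft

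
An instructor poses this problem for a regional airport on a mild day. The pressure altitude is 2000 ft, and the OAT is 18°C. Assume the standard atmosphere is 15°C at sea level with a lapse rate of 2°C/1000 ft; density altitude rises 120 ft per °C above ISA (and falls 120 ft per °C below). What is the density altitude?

2840 ft

ISA temperature at 2000 ft = 15 − 2 × (2000/1000) = 11°C.
ISA deviation = 18 − 11 = +7°C.
Density altitude = 2000 + 120 × (7) = 2000 + (+840) = 2840 ft.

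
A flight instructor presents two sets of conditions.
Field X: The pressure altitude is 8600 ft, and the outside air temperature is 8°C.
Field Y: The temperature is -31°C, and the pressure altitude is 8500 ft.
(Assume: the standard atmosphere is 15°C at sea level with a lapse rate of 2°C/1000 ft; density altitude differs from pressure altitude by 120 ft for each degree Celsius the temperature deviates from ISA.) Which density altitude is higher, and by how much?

Field X by 4804 ft

Field X: ISA temp = -2.2°C, deviation +10.2°C, DA = 8600 + 120 × 10.2 = 9824 ft.
Field Y: ISA temp = -2°C, deviation -29°C, DA = 8500 + 120 × (-29) = 5020 ft.
Field X is higher by 9824 − 5020 = 4804 ft.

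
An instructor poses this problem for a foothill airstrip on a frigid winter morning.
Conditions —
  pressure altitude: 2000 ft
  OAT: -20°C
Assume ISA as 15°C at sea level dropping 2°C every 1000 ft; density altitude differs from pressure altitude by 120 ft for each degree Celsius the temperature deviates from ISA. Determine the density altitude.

-1720 ft

ISA temperature at 2000 ft = 15 − 2 × (2000/1000) = 11°C.
ISA deviation = -20 − 11 = -31°C.
Density altitude = 2000 + 120 × (-31) = 2000 + (-3720) = -1720 ft.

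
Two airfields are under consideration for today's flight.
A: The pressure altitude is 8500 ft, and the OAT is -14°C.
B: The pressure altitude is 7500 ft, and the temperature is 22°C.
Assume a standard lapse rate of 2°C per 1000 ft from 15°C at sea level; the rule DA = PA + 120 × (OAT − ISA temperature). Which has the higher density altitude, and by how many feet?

A: ISA temp = -2°C, deviation -12°C, DA = 8500 + 120 × (-12) = 7060 ft.
B: ISA temp = 0°C, deviation +22°C, DA = 7500 + 120 × 22 = 10140 ft.
B is higher by 10140 − 7060 = 3080 ft.

B by 3080 ft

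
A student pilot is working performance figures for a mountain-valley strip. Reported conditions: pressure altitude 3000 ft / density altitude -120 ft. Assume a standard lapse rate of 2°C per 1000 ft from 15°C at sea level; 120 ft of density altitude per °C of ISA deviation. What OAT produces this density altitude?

Density altitude − pressure altitude = -120 − 3000 = -3120 ft.
At 120 ft/°C that is an ISA deviation of -3120/120 = -26°C.
ISA temperature at 3000 ft = 15 − 2 × (3000/1000) = 9°C.
OAT = ISA + deviation = 9 + (-26) = -17°C.

-17°C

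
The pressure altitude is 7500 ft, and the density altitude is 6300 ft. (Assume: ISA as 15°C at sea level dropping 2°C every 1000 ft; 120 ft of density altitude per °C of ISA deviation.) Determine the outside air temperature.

Density altitude − pressure altitude = 6300 − 7500 = -1200 ft.
At 120 ft/°C that is an ISA deviation of -1200/120 = -10°C.
ISA temperature at 7500 ft = 15 − 2 × (7500/1000) = 0°C.
OAT = ISA + deviation = 0 + (-10) = -10°C.

-10°C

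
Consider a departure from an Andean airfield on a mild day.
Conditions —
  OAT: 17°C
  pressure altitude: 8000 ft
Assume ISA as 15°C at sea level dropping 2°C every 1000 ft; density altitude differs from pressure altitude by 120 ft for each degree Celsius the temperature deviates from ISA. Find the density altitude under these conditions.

ISA temperature at 8000 ft = 15 − 2 × (8000/1000) = -1°C.
ISA deviation = 17 − (-1) = +18°C.
Density altitude = 8000 + 120 × (18) = 8000 + (+2160) = 10160 ft.

10160 ft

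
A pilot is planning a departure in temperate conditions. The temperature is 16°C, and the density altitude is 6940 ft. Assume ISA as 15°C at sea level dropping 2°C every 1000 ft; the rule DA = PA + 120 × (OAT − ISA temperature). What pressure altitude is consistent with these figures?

DA = PA + 120 × (OAT − (15 − 2·PA/1000)) = PA + 120·OAT − 1800 + 0.24·PA = 1.24·PA + 120·OAT − 1800.
So 1.24·PA = 6940 − 120 × 16 + 1800 = 6820.
PA = 6820 / 1.24 = 5500 ft.

5500 ft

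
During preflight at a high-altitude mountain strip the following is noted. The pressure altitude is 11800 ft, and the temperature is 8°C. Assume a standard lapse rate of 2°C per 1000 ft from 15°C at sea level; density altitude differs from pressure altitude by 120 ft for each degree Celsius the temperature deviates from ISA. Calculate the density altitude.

13792 ft

ISA temperature at 11800 ft = 15 − 2 × (11800/1000) = -8.6°C.
ISA deviation = 8 − (-8.6) = +16.6°C.
Density altitude = 11800 + 120 × (16.6) = 11800 + (+1992) = 13792 ft.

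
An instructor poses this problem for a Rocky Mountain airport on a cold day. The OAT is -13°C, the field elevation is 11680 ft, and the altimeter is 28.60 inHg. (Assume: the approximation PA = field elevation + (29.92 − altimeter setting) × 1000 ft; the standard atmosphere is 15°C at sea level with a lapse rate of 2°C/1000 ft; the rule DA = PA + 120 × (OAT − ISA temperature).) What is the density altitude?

12760 ft

Pressure altitude = 11680 + (29.92 − 28.60) × 1000 = 11680 + (+1320) = 13000 ft.
ISA temperature at 13000 ft = 15 − 2 × (13000/1000) = -11°C.
ISA deviation = -13 − (-11) = -2°C.
Density altitude = 13000 + 120 × (-2) = 12760 ft.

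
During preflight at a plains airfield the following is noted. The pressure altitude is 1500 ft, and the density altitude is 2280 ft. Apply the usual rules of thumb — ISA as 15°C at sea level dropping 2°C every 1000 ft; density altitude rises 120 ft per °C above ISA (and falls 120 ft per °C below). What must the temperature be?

18.5°C

Density altitude − pressure altitude = 2280 − 1500 = +780 ft.
At 120 ft/°C that is an ISA deviation of 780/120 = +6.5°C.
ISA temperature at 1500 ft = 15 − 2 × (1500/1000) = 12°C.
OAT = ISA + deviation = 12 + (+6.5) = 18.5°C.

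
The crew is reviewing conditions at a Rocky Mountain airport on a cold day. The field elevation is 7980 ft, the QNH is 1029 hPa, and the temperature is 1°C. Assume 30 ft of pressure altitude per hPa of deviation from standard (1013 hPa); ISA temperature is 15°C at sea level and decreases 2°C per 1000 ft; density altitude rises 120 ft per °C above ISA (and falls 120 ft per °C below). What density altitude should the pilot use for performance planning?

7620 ft

Pressure altitude = 7980 + (1013 − 1029) × 30 = 7980 + (-480) = 7500 ft.
ISA temperature at 7500 ft = 15 − 2 × (7500/1000) = 0°C.
ISA deviation = 1 − 0 = +1°C.
Density altitude = 7500 + 120 × (1) = 7620 ft.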